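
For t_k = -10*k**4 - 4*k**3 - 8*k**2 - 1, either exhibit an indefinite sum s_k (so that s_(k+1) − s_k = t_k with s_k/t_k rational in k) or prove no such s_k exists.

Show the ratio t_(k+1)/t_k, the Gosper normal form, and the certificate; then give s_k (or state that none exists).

s_k = k*(-2*k**4 + 4*k**3 - 4*k**2 + 3*k - 2)

r(k) = (10*k**4 + 44*k**3 + 80*k**2 + 68*k + 23)/(10*k**4 + 4*k**3 + 8*k**2 + 1) after simplifying.
Factor: A=1; B=1; C=k**4 + 2*k**3/5 + 4*k**2/5 + 1/10.
Need (1)·f(k+1) − (1)·f(k) = k**4 + 2*k**3/5 + 4*k**2/5 + 1/10.
deg f ≤ 5 (via 0,0,4).
A polynomial solution: f(k) = k*(2*k**4 - 4*k**3 + 4*k**2 - 3*k + 2)/10.
Certificate R = B(k−1)f/C = k*(2*k**4 - 4*k**3 + 4*k**2 - 3*k + 2)/(10*k**4 + 4*k**3 + 8*k**2 + 1) gives s_k = k*(-2*k**4 + 4*k**3 - 4*k**2 + 3*k - 2).
s_(k+1) − s_k = -10*k**4 - 4*k**3 - 8*k**2 - 1 = t_k.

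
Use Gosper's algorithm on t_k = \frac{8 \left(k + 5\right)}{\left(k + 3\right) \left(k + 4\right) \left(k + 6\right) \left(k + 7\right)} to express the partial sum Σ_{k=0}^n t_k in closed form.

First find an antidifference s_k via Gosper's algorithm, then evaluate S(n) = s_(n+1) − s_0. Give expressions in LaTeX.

r(k) = (k + 3)*(k + 6)**2/((k + 5)**2*(k + 8)) after simplifying.
Gosper form: A/B · C(k+1)/C(k) with A=k + 3, B=k + 8, C=k**2 + 10*k + 25.
Need (k + 3)·f(k+1) − (k + 7)·f(k) = k**2 + 10*k + 25.
d = 4 from the (1,1,2) case.
A polynomial solution: f(k) = k*(k + 4)*(k + 5)*(k + 9)/36.
So s_k = (B(k−1)f/C)·t_k = (k*(k + 4)*(k + 7)*(k + 9)/(36*(k + 5)))·t_k = 2*k*(k + 9)/(9*(k**2 + 9*k + 18)).
Check: Δs_k = 8*(k + 5)/(k**4 + 20*k**3 + 145*k**2 + 450*k + 504). ✓
Telescope: S(n) = s_(n+1) − s_(0) = 2*(n**2 + 11*n + 10)/(9*(n**2 + 11*n + 28)) − (0) = 2*(n**2 + 11*n + 10)/(9*(n**2 + 11*n + 28)).

S(n) = \frac{2 \left(n^{2} + 11 n + 10\right)}{9 \left(n^{2} + 11 n + 28\right)}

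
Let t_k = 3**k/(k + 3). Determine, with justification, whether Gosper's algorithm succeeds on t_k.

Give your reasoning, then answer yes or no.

Ratio r(k) = 3*(k + 3)/(k + 4).
Normal form (A,B,C) = (3*k + 9, k + 4, 1).
Solve (3*k + 9)·f(k+1) − (k + 3)·f(k) = 1.
deg f ≤ -1 (via 1,1,0).
deg f ≤ -1 is impossible — no certificate.

No; the degree bound rules out any f.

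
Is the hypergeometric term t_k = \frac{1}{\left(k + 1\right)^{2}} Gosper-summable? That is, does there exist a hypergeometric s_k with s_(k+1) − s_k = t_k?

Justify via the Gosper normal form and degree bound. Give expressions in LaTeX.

No — the linear system for f has no solution.

t_(k+1)/t_k = (k + 1)**2/(k + 2)**2.
So A=k**2 + 2*k + 1 and B=k**2 + 4*k + 4, with C=1.
Set up (k**2 + 2*k + 1)·f(k+1) − (k**2 + 2*k + 1)·f(k) − (1) = 0.
deg f ≤ 0 (via 2,2,0).
f = c0 ⇒ A·f(k+1) − B(k−1)·f(k) − C = -1. The system {-1 = 0} is inconsistent; no antidifference.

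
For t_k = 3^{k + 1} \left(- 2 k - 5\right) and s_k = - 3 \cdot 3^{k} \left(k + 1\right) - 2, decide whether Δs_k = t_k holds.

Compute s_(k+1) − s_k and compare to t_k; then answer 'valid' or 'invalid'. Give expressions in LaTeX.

s_(k+1) = -9*3**k*(k + 2) - 2
s_(k+1) − s_k = 3**(k + 1)*(-2*k - 5)
(s_(k+1) − s_k) − t_k = 0

Valid — Δs_k = t_k.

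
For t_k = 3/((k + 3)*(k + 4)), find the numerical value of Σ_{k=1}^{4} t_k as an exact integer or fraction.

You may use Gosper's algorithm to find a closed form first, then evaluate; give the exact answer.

Compute t_(k+1)/t_k: get (k + 3)/(k + 5).
Gosper form: A/B · C(k+1)/C(k) with A=k + 3, B=k + 5, C=1.
Key eq: (k + 3)·f(k+1) = (k + 4)·f(k) + (1).
deg f ≤ 1 (via 1,1,0).
Match coefficients ⇒ f(k) = k/3.
Then R = B(k−1)f/C = k*(k + 4)/3, so s_k = R(k)·t_k = k/(k + 3).
Check: Δs_k = 3/(k**2 + 7*k + 12). ✓
Sum = s_(5) − s_(1); s_(5) = 5/8, s_(1) = 1/4 ⇒ 3/8.

Σ = 3/8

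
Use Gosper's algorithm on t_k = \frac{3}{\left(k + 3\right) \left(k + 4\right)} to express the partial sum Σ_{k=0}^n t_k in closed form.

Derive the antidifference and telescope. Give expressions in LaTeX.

Ratio r(k) = (k + 3)/(k + 5).
Take A(k)=k + 3, B(k)=k + 5, C(k)=1.
f must satisfy (k + 3)·f(k+1) − (k + 4)·f(k) = 1.
Degrees (1,1,0) ⇒ d ≤ 1.
Solving with deg f ≤ 1: f(k) = k/3.
Then R = B(k−1)f/C = k*(k + 4)/3, so s_k = R(k)·t_k = k/(k + 3).
s_(k+1) − s_k = 3/(k**2 + 7*k + 12) = t_k.
Telescope: S(n) = s_(n+1) − s_(0) = (n + 1)/(n + 4) − (0) = (n + 1)/(n + 4).

S(n) = \frac{n + 1}{n + 4}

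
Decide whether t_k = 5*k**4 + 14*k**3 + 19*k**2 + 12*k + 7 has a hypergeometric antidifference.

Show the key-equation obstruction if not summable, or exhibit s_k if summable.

Yes. s_k = k*(k**4 + k**3 + k**2 + 4).

t_(k+1)/t_k = (5*k**4 + 34*k**3 + 91*k**2 + 112*k + 57)/(5*k**4 + 14*k**3 + 19*k**2 + 12*k + 7).
Normal form (A,B,C) = (1, 1, k**4 + 14*k**3/5 + 19*k**2/5 + 12*k/5 + 7/5).
Need (1)·f(k+1) − (1)·f(k) = k**4 + 14*k**3/5 + 19*k**2/5 + 12*k/5 + 7/5.
From deg A=0, deg B=0, deg C=4: d=5.
Coefficient equations give f(k) = k*(k**4 + k**3 + k**2 + 4)/5.
Get s_k = R·t_k = k*(k**4 + k**3 + k**2 + 4) with R(k) = B(k−1)f(k)/C(k) = k*(k**4 + k**3 + k**2 + 4)/(5*k**4 + 14*k**3 + 19*k**2 + 12*k + 7).
Check: Δs_k = 5*k**4 + 14*k**3 + 19*k**2 + 12*k + 7. ✓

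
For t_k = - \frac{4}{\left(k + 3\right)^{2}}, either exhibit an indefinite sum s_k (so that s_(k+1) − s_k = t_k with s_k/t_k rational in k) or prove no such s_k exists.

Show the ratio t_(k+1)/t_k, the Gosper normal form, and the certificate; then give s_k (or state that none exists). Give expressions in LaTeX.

no hypergeometric antidifference exists

Ratio r(k) = (k + 3)**2/(k + 4)**2.
Factor: A=k**2 + 6*k + 9; B=k**2 + 8*k + 16; C=1.
Key eq: (k**2 + 6*k + 9)·f(k+1) = (k**2 + 6*k + 9)·f(k) + (1).
Degrees (2,2,0) ⇒ d ≤ 0.
Write f(k) = c0. Then LHS − RHS = -1, requiring -1 = 0: contradictory. No certificate.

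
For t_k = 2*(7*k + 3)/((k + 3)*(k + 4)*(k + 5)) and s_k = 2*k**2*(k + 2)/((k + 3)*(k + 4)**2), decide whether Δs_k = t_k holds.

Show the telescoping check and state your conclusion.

Invalid: residual 4*(k**3 - 2*k**2 - 31*k - 12)/(k**5 + 21*k**4 + 175*k**3 + 723*k**2 + 1480*k + 1200) ≠ 0.

s_(k+1) = 2*(k + 1)**2*(k + 3)/((k + 4)*(k + 5)**2)
s_(k+1) − s_k = 2*(9*k**3 + 62*k**2 + 105*k + 36)/(k**5 + 21*k**4 + 175*k**3 + 723*k**2 + 1480*k + 1200)
(s_(k+1) − s_k) − t_k = 4*(k**3 - 2*k**2 - 31*k - 12)/(k**5 + 21*k**4 + 175*k**3 + 723*k**2 + 1480*k + 1200)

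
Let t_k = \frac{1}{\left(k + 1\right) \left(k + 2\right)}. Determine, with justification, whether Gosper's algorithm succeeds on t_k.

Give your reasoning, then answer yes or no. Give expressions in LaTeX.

Yes. s_k = \frac{k}{k + 1}.

Ratio r(k) = (k + 1)/(k + 3).
Normal form (A,B,C) = (k + 1, k + 3, 1).
Key eq: (k + 1)·f(k+1) = (k + 2)·f(k) + (1).
From deg A=1, deg B=1, deg C=0: d=1.
Solving with deg f ≤ 1: f(k) = k.
So s_k = (B(k−1)f/C)·t_k = (k*(k + 2))·t_k = k/(k + 1).
Check: Δs_k = 1/(k**2 + 3*k + 2). ✓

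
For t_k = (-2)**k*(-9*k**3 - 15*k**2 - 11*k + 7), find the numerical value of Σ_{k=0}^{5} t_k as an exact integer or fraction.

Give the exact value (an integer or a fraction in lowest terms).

t_(k+1)/t_k = 2*(-9*k**3 - 42*k**2 - 68*k - 28)/(9*k**3 + 15*k**2 + 11*k - 7).
Normal form (A,B,C) = (-2, 1, k**3 + 5*k**2/3 + 11*k/9 - 7/9).
Key eq: (-2)·f(k+1) = (1)·f(k) + (k**3 + 5*k**2/3 + 11*k/9 - 7/9).
Degrees (0,0,3) ⇒ d ≤ 3.
Coefficient equations give f(k) = -(3*k**3 - k**2 - k - 3)/9.
Certificate R = B(k−1)f/C = -(3*k**3 - k**2 - k - 3)/(9*k**3 + 15*k**2 + 11*k - 7) gives s_k = (-2)**k*(3*k**3 - k**2 - k - 3).
Δs = (-2)**k*(-9*k**3 - 15*k**2 - 11*k + 7), as required.
Σ_(k=0)^(5) t_k = s_(6) − s_(0) = 38592 − (-3) = 38595.

Σ = 38595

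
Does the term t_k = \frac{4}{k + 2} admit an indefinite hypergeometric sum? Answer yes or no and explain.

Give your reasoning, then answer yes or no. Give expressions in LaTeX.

No — t_k has no hypergeometric antidifference.

t_(k+1)/t_k = (k + 2)/(k + 3).
Factor: A=k + 2; B=k + 3; C=1.
f must satisfy (k + 2)·f(k+1) − (k + 2)·f(k) = 1.
Degrees (1,1,0) ⇒ d ≤ 0.
Write f(k) = c0. Then LHS − RHS = -1, requiring -1 = 0: contradictory. No certificate.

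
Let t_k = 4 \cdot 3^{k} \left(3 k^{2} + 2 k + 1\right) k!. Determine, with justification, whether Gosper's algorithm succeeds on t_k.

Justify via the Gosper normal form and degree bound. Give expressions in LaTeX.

Yes. s_k = 4 \cdot 3^{k} \left(k - 1\right) k!.

Ratio r(k) = 3*(3*k**3 + 11*k**2 + 14*k + 6)/(3*k**2 + 2*k + 1).
Take A(k)=3*k + 3, B(k)=1, C(k)=k**2 + 2*k/3 + 1/3.
Solve (3*k + 3)·f(k+1) − (1)·f(k) = k**2 + 2*k/3 + 1/3.
Bound: deg f ≤ 1.
Solving with deg f ≤ 1: f(k) = (k - 1)/3.
Certificate R = B(k−1)f/C = (k - 1)/(3*k**2 + 2*k + 1) gives s_k = 4*3**k*(k - 1)*factorial(k).
Verify: 4*3**k*(3*k**2 + 2*k + 1)*factorial(k) matches t_k.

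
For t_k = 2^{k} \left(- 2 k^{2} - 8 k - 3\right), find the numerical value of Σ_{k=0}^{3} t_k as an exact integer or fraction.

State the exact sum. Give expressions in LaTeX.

The ratio is 2*(2*k**2 + 12*k + 13)/(2*k**2 + 8*k + 3).
So A=2 and B=1, with C=k**2 + 4*k + 3/2.
Set up (2)·f(k+1) − (1)·f(k) − (k**2 + 4*k + 3/2) = 0.
From deg A=0, deg B=0, deg C=2: d=2.
A polynomial solution: f(k) = (2*k**2 - 1)/2.
Get s_k = R·t_k = 2**k*(1 - 2*k**2) with R(k) = B(k−1)f(k)/C(k) = (2*k**2 - 1)/(2*k**2 + 8*k + 3).
Δs = 2**k*(-2*k**2 - 8*k - 3), as required.
Evaluate s at k=4 and k=0: -496 and 1; difference -497.

Σ = -497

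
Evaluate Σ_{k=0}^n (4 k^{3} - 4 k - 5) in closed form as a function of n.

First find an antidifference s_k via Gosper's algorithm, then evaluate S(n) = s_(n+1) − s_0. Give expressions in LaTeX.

S(n) = n^{4} + 2 n^{3} - n^{2} - 7 n - 5

r(k) = (4*k - 4*(k + 1)**3 + 9)/(-4*k**3 + 4*k + 5) after simplifying.
So A=1 and B=1, with C=k**3 - k - 5/4.
Key eq: (1)·f(k+1) = (1)·f(k) + (k**3 - k - 5/4).
From deg A=0, deg B=0, deg C=3: d=4.
A polynomial solution: f(k) = k*(k**3 - 2*k**2 - k - 3)/4.
Certificate R = B(k−1)f/C = k*(k**3 - 2*k**2 - k - 3)/(4*k**3 - 4*k - 5) gives s_k = k*(k**3 - 2*k**2 - k - 3).
Check: Δs_k = 4*k**3 - 4*k - 5. ✓
s_(n+1) = n**4 + 2*n**3 - n**2 - 7*n - 5 and s_(0) = 0, so S(n) = n**4 + 2*n**3 - n**2 - 7*n - 5.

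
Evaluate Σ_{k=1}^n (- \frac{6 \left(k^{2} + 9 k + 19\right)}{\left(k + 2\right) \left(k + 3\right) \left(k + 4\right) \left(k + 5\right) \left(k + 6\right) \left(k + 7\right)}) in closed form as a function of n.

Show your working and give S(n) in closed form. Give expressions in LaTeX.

S(n) = \frac{2 n \left(- n^{2} - 15 n - 71\right)}{105 \left(n^{3} + 15 n^{2} + 71 n + 105\right)}

The ratio is (k + 2)*(9*k + (k + 1)**2 + 28)/((k + 8)*(k**2 + 9*k + 19)).
A = k + 2, B = k + 8, C = k**2 + 9*k + 19.
Solve (k + 2)·f(k+1) − (k + 7)·f(k) = k**2 + 9*k + 19.
d = 5 from the (1,1,2) case.
Solving with deg f ≤ 5: f(k) = k*(k + 3)*(k + 5)*(k**2 + 12*k + 44)/144.
Certificate R = B(k−1)f/C = k*(k + 3)*(k + 5)*(k + 7)*(k**2 + 12*k + 44)/(144*(k**2 + 9*k + 19)) gives s_k = k*(-k**2 - 12*k - 44)/(24*(k**3 + 12*k**2 + 44*k + 48)).
Check: Δs_k = 6*(-k**2 - 9*k - 19)/(k**6 + 27*k**5 + 295*k**4 + 1665*k**3 + 5104*k**2 + 8028*k + 5040). ✓
Σ_(k=1)^n t_k = s_(n+1) − s_(1) = ((-n**3 - 15*n**2 - 71*n - 57)/(24*(n**3 + 15*n**2 + 71*n + 105))) − (-19/840), i.e. 2*n*(-n**2 - 15*n - 71)/(105*(n**3 + 15*n**2 + 71*n + 105)).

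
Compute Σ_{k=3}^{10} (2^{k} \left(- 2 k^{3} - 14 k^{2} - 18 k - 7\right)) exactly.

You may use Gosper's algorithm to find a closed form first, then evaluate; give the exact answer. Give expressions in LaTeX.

Σ = -5907928

r(k) = 2*(2*k**3 + 20*k**2 + 52*k + 41)/(2*k**3 + 14*k**2 + 18*k + 7) after simplifying.
Take A(k)=2, B(k)=1, C(k)=k**3 + 7*k**2 + 9*k + 7/2.
Solve (2)·f(k+1) − (1)·f(k) = k**3 + 7*k**2 + 9*k + 7/2.
From deg A=0, deg B=0, deg C=3: d=3.
Solve for f: f(k) = (2*k**3 + 2*k**2 - 2*k + 3)/2 (degree 3 ≤ 3).
So s_k = (B(k−1)f/C)·t_k = ((2*k**3 + 2*k**2 - 2*k + 3)/(2*k**3 + 14*k**2 + 18*k + 7))·t_k = 2**k*(-2*k**3 - 2*k**2 + 2*k - 3).
Check: Δs_k = 2**k*(-2*k**3 - 14*k**2 - 18*k - 7). ✓
Σ_(k=3)^(10) t_k = s_(11) − s_(3) = -5908480 − (-552) = -5907928.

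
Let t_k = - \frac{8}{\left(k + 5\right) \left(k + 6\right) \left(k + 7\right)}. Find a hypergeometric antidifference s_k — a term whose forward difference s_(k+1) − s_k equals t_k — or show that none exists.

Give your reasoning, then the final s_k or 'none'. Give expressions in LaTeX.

s_k = \frac{2 k \left(- k - 11\right)}{15 \left(k + 5\right) \left(k + 6\right)}

Step 1: r(k) = (k + 5)/(k + 8).
So A=k + 5 and B=k + 8, with C=1.
Solve (k + 5)·f(k+1) − (k + 7)·f(k) = 1.
Bound: deg f ≤ 2.
Solving with deg f ≤ 2: f(k) = k*(k + 11)/60.
Get s_k = R·t_k = 2*k*(-k - 11)/(15*(k + 5)*(k + 6)) with R(k) = B(k−1)f(k)/C(k) = k*(k + 7)*(k + 11)/60.
s_(k+1) − s_k = -8/(k**3 + 18*k**2 + 107*k + 210) = t_k.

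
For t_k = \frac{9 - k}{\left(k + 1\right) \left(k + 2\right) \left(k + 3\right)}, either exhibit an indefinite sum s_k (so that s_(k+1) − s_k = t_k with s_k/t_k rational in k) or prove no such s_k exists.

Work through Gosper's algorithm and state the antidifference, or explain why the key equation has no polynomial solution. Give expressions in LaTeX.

Compute t_(k+1)/t_k: get (k - 8)*(k + 1)/((k - 9)*(k + 4)).
Gosper form: A/B · C(k+1)/C(k) with A=k + 1, B=k + 4, C=k - 9.
Key eq: (k + 1)·f(k+1) = (k + 3)·f(k) + (k - 9).
Bound: deg f ≤ 2.
Solving with deg f ≤ 2: f(k) = -k*(2*k + 7).
Then R = B(k−1)f/C = -k*(k + 3)*(2*k + 7)/(k - 9), so s_k = R(k)·t_k = k*(2*k + 7)/((k + 1)*(k + 2)).
Δs = (9 - k)/(k**3 + 6*k**2 + 11*k + 6), as required.

s_k = \frac{k \left(2 k + 7\right)}{\left(k + 1\right) \left(k + 2\right)}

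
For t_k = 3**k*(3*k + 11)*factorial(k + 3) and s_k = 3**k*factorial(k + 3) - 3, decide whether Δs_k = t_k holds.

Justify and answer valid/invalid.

s_(k+1) = 3**(k + 1)*factorial(k + 4) - 3
s_(k+1) − s_k = 3**k*(3*k + 11)*factorial(k + 3)
(s_(k+1) − s_k) − t_k = 0

Valid: the claim telescopes to t_k.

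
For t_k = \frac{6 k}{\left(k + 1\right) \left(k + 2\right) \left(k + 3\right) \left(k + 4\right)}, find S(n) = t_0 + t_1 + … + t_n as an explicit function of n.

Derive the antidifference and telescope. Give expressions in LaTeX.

S(n) = \frac{n \left(n^{2} + 9 n + 8\right)}{6 \left(n^{3} + 9 n^{2} + 26 n + 24\right)}

Compute t_(k+1)/t_k: get (k + 1)**2/(k*(k + 5)).
Normal form (A,B,C) = (k + 1, k + 5, k).
Need (k + 1)·f(k+1) − (k + 4)·f(k) = k.
Bound: deg f ≤ 3.
Match coefficients ⇒ f(k) = k*(k - 1)*(k + 7)/36.
Get s_k = R·t_k = k*(k**2 + 6*k - 7)/(6*(k + 1)*(k + 2)*(k + 3)) with R(k) = B(k−1)f(k)/C(k) = (k - 1)*(k + 4)*(k + 7)/36.
Check: Δs_k = 6*k/(k**4 + 10*k**3 + 35*k**2 + 50*k + 24). ✓
Evaluate: s_(n+1) = n*(n**2 + 9*n + 8)/(6*(n**3 + 9*n**2 + 26*n + 24)); subtract s_(0) = 0 ⇒ S(n) = n*(n**2 + 9*n + 8)/(6*(n**3 + 9*n**2 + 26*n + 24)).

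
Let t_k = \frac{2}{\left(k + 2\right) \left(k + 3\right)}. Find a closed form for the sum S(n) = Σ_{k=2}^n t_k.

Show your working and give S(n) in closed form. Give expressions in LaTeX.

S(n) = \frac{n - 1}{2 \left(n + 3\right)}

Compute t_(k+1)/t_k: get (k + 2)/(k + 4).
Gosper form: A/B · C(k+1)/C(k) with A=k + 2, B=k + 4, C=1.
f must satisfy (k + 2)·f(k+1) − (k + 3)·f(k) = 1.
d = 1 from the (1,1,0) case.
A polynomial solution: f(k) = k/2.
So s_k = (B(k−1)f/C)·t_k = (k*(k + 3)/2)·t_k = k/(k + 2).
Verify: 2/(k**2 + 5*k + 6) matches t_k.
s_(n+1) = (n + 1)/(n + 3) and s_(2) = 1/2, so S(n) = (n - 1)/(2*(n + 3)).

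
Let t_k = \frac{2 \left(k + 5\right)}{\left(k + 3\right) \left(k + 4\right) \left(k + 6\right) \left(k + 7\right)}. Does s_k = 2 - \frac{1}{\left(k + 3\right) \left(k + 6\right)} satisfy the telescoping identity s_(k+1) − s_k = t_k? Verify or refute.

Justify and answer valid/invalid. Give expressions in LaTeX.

s_(k+1) = 2 - 1/((k + 4)*(k + 7))
s_(k+1) − s_k = 2*(k + 5)/(k**4 + 20*k**3 + 145*k**2 + 450*k + 504)
(s_(k+1) − s_k) − t_k = 0

valid; difference matches t_k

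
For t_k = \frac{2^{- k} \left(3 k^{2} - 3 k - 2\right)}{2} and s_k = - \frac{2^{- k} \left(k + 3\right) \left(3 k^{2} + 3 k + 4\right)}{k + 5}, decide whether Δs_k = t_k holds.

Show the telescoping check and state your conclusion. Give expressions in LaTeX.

Invalid: residual \frac{2^{- k} \left(- 3 k^{3} - 18 k^{2} + 11 k + 2\right)}{k^{2} + 11 k + 30} ≠ 0.

s_(k+1) = -(k + 4)*(3*k + 3*(k + 1)**2 + 7)/(2*2**k*(k + 6))
s_(k+1) − s_k = (3*k**4 + 24*k**3 + 19*k**2 - 90*k - 56)/(2*2**k*(k**2 + 11*k + 30))
(s_(k+1) − s_k) − t_k = (-3*k**3 - 18*k**2 + 11*k + 2)/(2**k*(k**2 + 11*k + 30))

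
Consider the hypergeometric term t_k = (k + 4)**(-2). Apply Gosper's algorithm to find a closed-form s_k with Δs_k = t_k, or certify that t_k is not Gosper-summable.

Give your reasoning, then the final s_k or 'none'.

Ratio r(k) = (k + 4)**2/(k + 5)**2.
Normal form (A,B,C) = (k**2 + 8*k + 16, k**2 + 10*k + 25, 1).
Set up (k**2 + 8*k + 16)·f(k+1) − (k**2 + 8*k + 16)·f(k) − (1) = 0.
deg f ≤ 0 (via 2,2,0).
Write f(k) = c0. Then LHS − RHS = -1, requiring -1 = 0: contradictory. No certificate.

not Gosper-summable; s_k does not exist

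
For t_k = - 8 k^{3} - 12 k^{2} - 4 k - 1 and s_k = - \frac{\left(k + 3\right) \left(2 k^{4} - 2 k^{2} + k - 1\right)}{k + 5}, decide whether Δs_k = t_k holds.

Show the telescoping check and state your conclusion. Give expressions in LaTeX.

Invalid: residual \frac{4 \left(3 k^{4} + 26 k^{3} + 33 k^{2} + 10 k + 3\right)}{k^{2} + 11 k + 30} ≠ 0.

s_(k+1) = -(k + 4)*(k + 2*(k + 1)**4 - 2*(k + 1)**2)/(k + 6)
s_(k+1) − s_k = (-8*k**5 - 88*k**4 - 272*k**3 - 273*k**2 - 91*k - 18)/(k**2 + 11*k + 30)
(s_(k+1) − s_k) − t_k = 4*(3*k**4 + 26*k**3 + 33*k**2 + 10*k + 3)/(k**2 + 11*k + 30)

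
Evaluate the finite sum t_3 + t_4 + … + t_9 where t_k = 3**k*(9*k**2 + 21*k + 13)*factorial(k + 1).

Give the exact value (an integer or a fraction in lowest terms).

r(k) = 3*(9*k**3 + 57*k**2 + 121*k + 86)/(9*k**2 + 21*k + 13) after simplifying.
So A=3*k + 6 and B=1, with C=k**2 + 7*k/3 + 13/9.
Solve (3*k + 6)·f(k+1) − (1)·f(k) = k**2 + 7*k/3 + 13/9.
d = 1 from the (1,0,2) case.
Match coefficients ⇒ f(k) = (3*k - 1)/9.
Certificate R = B(k−1)f/C = (3*k - 1)/(9*k**2 + 21*k + 13) gives s_k = 3**k*(3*k - 1)*factorial(k + 1).
Check: Δs_k = 3**k*(9*k**2 + 21*k + 13)*factorial(k + 1). ✓
Telescoping: Σ = s_(10) − s_(3) = 68354366572800 − (5184) = 68354366567616.

Σ = 68354366567616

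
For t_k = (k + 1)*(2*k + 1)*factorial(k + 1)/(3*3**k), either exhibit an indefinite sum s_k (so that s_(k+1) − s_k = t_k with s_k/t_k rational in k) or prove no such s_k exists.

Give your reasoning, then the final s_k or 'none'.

Ratio r(k) = (k + 2)**2*(2*k + 3)/(3*(k + 1)*(2*k + 1)).
Gosper form: A/B · C(k+1)/C(k) with A=k/3 + 2/3, B=1, C=k**2 + 3*k/2 + 1/2.
Need (k/3 + 2/3)·f(k+1) − (1)·f(k) = k**2 + 3*k/2 + 1/2.
Bound: deg f ≤ 1.
Coefficient equations give f(k) = 3*(2*k + 3)/2.
Get s_k = R·t_k = (2*k + 3)*factorial(k + 1)/3**k with R(k) = B(k−1)f(k)/C(k) = 3*(2*k + 3)/((k + 1)*(2*k + 1)).
s_(k+1) − s_k = (k + 1)*(2*k + 1)*factorial(k + 1)/(3*3**k) = t_k.

s_k = (2*k + 3)*factorial(k + 1)/3**k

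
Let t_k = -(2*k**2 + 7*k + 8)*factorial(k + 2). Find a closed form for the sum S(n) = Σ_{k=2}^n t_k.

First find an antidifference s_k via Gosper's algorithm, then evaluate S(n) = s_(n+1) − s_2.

S(n) = -2*n*factorial(n + 3) - 3*factorial(n + 3) + 120

Compute t_(k+1)/t_k: get (k + 3)*(7*k + 2*(k + 1)**2 + 15)/(2*k**2 + 7*k + 8).
Take A(k)=k + 3, B(k)=1, C(k)=k**2 + 7*k/2 + 4.
f must satisfy (k + 3)·f(k+1) − (1)·f(k) = k**2 + 7*k/2 + 4.
From deg A=1, deg B=0, deg C=2: d=1.
Coefficient equations give f(k) = (2*k + 1)/2.
So s_k = (B(k−1)f/C)·t_k = ((2*k + 1)/(2*k**2 + 7*k + 8))·t_k = -(2*k + 1)*factorial(k + 2).
Δs = -(2*k**2 + 7*k + 8)*factorial(k + 2), as required.
Telescope: S(n) = s_(n+1) − s_(2) = -(2*n + 3)*factorial(n + 3) − (-120) = -2*n*factorial(n + 3) - 3*factorial(n + 3) + 120.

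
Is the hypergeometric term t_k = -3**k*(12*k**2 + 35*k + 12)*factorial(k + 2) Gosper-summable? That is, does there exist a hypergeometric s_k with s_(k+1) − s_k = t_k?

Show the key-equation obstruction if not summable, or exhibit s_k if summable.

The ratio is 3*(12*k**3 + 95*k**2 + 236*k + 177)/(12*k**2 + 35*k + 12).
Take A(k)=3*k + 9, B(k)=1, C(k)=k**2 + 35*k/12 + 1.
f must satisfy (3*k + 9)·f(k+1) − (1)·f(k) = k**2 + 35*k/12 + 1.
From deg A=1, deg B=0, deg C=2: d=1.
Solve for f: f(k) = (4*k - 3)/12 (degree 1 ≤ 1).
Get s_k = R·t_k = -3**k*(4*k - 3)*factorial(k + 2) with R(k) = B(k−1)f(k)/C(k) = (4*k - 3)/(12*k**2 + 35*k + 12).
Δs = -3**k*(12*k**2 + 35*k + 12)*factorial(k + 2), as required.

Yes. s_k = -3**k*(4*k - 3)*factorial(k + 2).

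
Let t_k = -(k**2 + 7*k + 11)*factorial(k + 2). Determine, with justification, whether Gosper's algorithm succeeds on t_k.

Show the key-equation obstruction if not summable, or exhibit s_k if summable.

Step 1: r(k) = (k + 3)*(7*k + (k + 1)**2 + 18)/(k**2 + 7*k + 11).
Take A(k)=k + 3, B(k)=1, C(k)=k**2 + 7*k + 11.
Set up (k + 3)·f(k+1) − (1)·f(k) − (k**2 + 7*k + 11) = 0.
Bound: deg f ≤ 1.
Coefficient equations give f(k) = k + 4.
Then R = B(k−1)f/C = (k + 4)/(k**2 + 7*k + 11), so s_k = R(k)·t_k = -(k + 4)*factorial(k + 2).
Check: Δs_k = -(k**2 + 7*k + 11)*factorial(k + 2). ✓

Yes. s_k = -(k + 4)*factorial(k + 2).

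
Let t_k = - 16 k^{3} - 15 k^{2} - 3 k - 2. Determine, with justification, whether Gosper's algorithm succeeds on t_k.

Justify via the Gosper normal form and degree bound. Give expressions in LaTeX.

Yes. s_k = k \left(- 4 k^{3} + 3 k^{2} + 2 k - 3\right).

The ratio is (16*k**3 + 63*k**2 + 81*k + 36)/(16*k**3 + 15*k**2 + 3*k + 2).
So A=1 and B=1, with C=k**3 + 15*k**2/16 + 3*k/16 + 1/8.
Key eq: (1)·f(k+1) = (1)·f(k) + (k**3 + 15*k**2/16 + 3*k/16 + 1/8).
Bound: deg f ≤ 4.
Match coefficients ⇒ f(k) = k*(4*k**3 - 3*k**2 - 2*k + 3)/16.
Then R = B(k−1)f/C = k*(4*k**3 - 3*k**2 - 2*k + 3)/(16*k**3 + 15*k**2 + 3*k + 2), so s_k = R(k)·t_k = k*(-4*k**3 + 3*k**2 + 2*k - 3).
Check: Δs_k = -16*k**3 - 15*k**2 - 3*k - 2. ✓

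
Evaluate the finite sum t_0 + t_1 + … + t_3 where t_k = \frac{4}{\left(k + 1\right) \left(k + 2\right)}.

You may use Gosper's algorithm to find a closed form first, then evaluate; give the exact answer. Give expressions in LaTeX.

Σ = 16/5

The ratio is (k + 1)/(k + 3).
A = k + 1, B = k + 3, C = 1.
Solve (k + 1)·f(k+1) − (k + 2)·f(k) = 1.
d = 1 from the (1,1,0) case.
Coefficient equations give f(k) = k.
Then R = B(k−1)f/C = k*(k + 2), so s_k = R(k)·t_k = 4*k/(k + 1).
Check: Δs_k = 4/(k**2 + 3*k + 2). ✓
Sum = s_(4) − s_(0); s_(4) = 16/5, s_(0) = 0 ⇒ 16/5.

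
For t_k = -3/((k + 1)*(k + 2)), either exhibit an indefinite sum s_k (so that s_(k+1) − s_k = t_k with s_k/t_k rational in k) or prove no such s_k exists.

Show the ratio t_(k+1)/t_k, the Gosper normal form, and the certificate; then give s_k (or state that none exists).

r(k) = (k + 1)/(k + 3) after simplifying.
Gosper form: A/B · C(k+1)/C(k) with A=k + 1, B=k + 3, C=1.
Solve (k + 1)·f(k+1) − (k + 2)·f(k) = 1.
Degrees (1,1,0) ⇒ d ≤ 1.
Solve for f: f(k) = k (degree 1 ≤ 1).
Certificate R = B(k−1)f/C = k*(k + 2) gives s_k = -3*k/(k + 1).
s_(k+1) − s_k = -3/(k**2 + 3*k + 2) = t_k.

s_k = -3*k/(k + 1)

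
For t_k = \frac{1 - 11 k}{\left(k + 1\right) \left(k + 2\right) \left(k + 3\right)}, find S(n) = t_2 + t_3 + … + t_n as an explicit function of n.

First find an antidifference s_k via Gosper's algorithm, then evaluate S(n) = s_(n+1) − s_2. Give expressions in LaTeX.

t_(k+1)/t_k = (k + 1)*(11*k + 10)/((k + 4)*(11*k - 1)).
Normal form (A,B,C) = (k + 1, k + 4, k - 1/11).
Set up (k + 1)·f(k+1) − (k + 3)·f(k) − (k - 1/11) = 0.
deg f ≤ 2 (via 1,1,1).
A polynomial solution: f(k) = k*(5*k - 7)/22.
Certificate R = B(k−1)f/C = k*(k + 3)*(5*k - 7)/(2*(11*k - 1)) gives s_k = k*(7 - 5*k)/(2*(k + 1)*(k + 2)).
s_(k+1) − s_k = (1 - 11*k)/(k**3 + 6*k**2 + 11*k + 6) = t_k.
Evaluate: s_(n+1) = (-5*n**2 - 3*n + 2)/(2*(n**2 + 5*n + 6)); subtract s_(2) = -1/4 ⇒ S(n) = (-9*n**2 - n + 10)/(4*(n**2 + 5*n + 6)).

S(n) = \frac{- 9 n^{2} - n + 10}{4 \left(n^{2} + 5 n + 6\right)}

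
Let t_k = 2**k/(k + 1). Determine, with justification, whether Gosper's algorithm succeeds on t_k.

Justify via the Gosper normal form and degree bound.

No; the degree bound rules out any f.

The ratio is 2*(k + 1)/(k + 2).
Gosper form: A/B · C(k+1)/C(k) with A=2*k + 2, B=k + 2, C=1.
Set up (2*k + 2)·f(k+1) − (k + 1)·f(k) − (1) = 0.
Bound: deg f ≤ -1.
Negative degree bound (-1): no f exists, t_k not Gosper-summable.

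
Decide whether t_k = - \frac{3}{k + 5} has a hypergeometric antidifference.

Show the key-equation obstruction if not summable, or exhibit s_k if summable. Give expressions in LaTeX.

The ratio is (k + 5)/(k + 6).
A = k + 5, B = k + 6, C = 1.
f must satisfy (k + 5)·f(k+1) − (k + 5)·f(k) = 1.
deg f ≤ 0 (via 1,1,0).
f = c0 ⇒ A·f(k+1) − B(k−1)·f(k) − C = -1. The system {-1 = 0} is inconsistent; no antidifference.

No — t_k has no hypergeometric antidifference.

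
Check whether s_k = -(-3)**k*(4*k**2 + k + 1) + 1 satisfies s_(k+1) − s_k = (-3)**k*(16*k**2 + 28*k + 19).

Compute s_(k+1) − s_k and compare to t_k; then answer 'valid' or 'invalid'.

Valid: the claim telescopes to t_k.

s_(k+1) = 3*(-3)**k*(k + 4*(k + 1)**2 + 2) + 1
s_(k+1) − s_k = (-3)**k*(16*k**2 + 28*k + 19)
(s_(k+1) − s_k) − t_k = 0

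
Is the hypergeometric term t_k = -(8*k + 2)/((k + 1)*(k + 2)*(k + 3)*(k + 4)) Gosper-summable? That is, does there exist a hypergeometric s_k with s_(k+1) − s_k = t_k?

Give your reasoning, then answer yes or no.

Yes. s_k = -k*(k**2 + 6*k - 1)/(3*(k + 1)*(k + 2)*(k + 3)).

Ratio r(k) = (k + 1)*(4*k + 5)/((k + 5)*(4*k + 1)).
Normal form (A,B,C) = (k + 1, k + 5, k + 1/4).
Need (k + 1)·f(k+1) − (k + 4)·f(k) = k + 1/4.
Degrees (1,1,1) ⇒ d ≤ 3.
Solve for f: f(k) = k*(k**2 + 6*k - 1)/24 (degree 3 ≤ 3).
Then R = B(k−1)f/C = k*(k + 4)*(k**2 + 6*k - 1)/(6*(4*k + 1)), so s_k = R(k)·t_k = -k*(k**2 + 6*k - 1)/(3*(k + 1)*(k + 2)*(k + 3)).
Verify: 2*(-4*k - 1)/(k**4 + 10*k**3 + 35*k**2 + 50*k + 24) matches t_k.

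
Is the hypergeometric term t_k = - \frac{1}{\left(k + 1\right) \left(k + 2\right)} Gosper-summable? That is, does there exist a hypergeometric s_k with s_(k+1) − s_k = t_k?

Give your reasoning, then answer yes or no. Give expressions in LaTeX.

Yes. s_k = - \frac{k}{k + 1}.

Step 1: r(k) = (k + 1)/(k + 3).
So A=k + 1 and B=k + 3, with C=1.
f must satisfy (k + 1)·f(k+1) − (k + 2)·f(k) = 1.
From deg A=1, deg B=1, deg C=0: d=1.
Solving with deg f ≤ 1: f(k) = k.
Certificate R = B(k−1)f/C = k*(k + 2) gives s_k = -k/(k + 1).
Δs = -1/(k**2 + 3*k + 2), as required.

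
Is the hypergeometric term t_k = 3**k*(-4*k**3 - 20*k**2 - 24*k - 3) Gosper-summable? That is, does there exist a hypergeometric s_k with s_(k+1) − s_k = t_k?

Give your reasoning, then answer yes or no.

Yes. s_k = 3**k*(-2*k**3 - k**2 + 3).

Ratio r(k) = 3*(4*k**3 + 32*k**2 + 76*k + 51)/(4*k**3 + 20*k**2 + 24*k + 3).
A = 3, B = 1, C = k**3 + 5*k**2 + 6*k + 3/4.
Solve (3)·f(k+1) − (1)·f(k) = k**3 + 5*k**2 + 6*k + 3/4.
d = 3 from the (0,0,3) case.
Coefficient equations give f(k) = (k - 1)*(2*k**2 + 3*k + 3)/4.
So s_k = (B(k−1)f/C)·t_k = ((k - 1)*(2*k**2 + 3*k + 3)/(4*k**3 + 20*k**2 + 24*k + 3))·t_k = 3**k*(-2*k**3 - k**2 + 3).
Verify: 3**k*(-4*k**3 - 20*k**2 - 24*k - 3) matches t_k.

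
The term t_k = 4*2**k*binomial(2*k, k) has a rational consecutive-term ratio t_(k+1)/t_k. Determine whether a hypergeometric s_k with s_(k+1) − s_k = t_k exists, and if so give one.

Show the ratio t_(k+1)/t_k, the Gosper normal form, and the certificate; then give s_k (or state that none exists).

none — t_k is not Gosper-summable

Compute t_(k+1)/t_k: get 4*(2*k + 1)/(k + 1).
Take A(k)=8*k + 4, B(k)=k + 1, C(k)=1.
f must satisfy (8*k + 4)·f(k+1) − (k)·f(k) = 1.
deg f ≤ -1 (via 1,1,0).
deg f ≤ -1 is impossible — no certificate.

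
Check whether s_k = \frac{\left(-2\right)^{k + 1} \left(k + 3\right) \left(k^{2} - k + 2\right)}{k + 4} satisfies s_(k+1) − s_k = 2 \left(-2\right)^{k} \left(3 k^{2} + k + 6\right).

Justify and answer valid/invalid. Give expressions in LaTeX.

Invalid: residual \frac{\left(-2\right)^{k + 1} \left(3 k^{3} + 14 k^{2} + 9 k + 26\right)}{k^{2} + 9 k + 20} ≠ 0.

s_(k+1) = (-2)**(k + 2)*(k + 4)*(-k + (k + 1)**2 + 1)/(k + 5)
s_(k+1) − s_k = 2*(-2)**k*(3*k**4 + 25*k**3 + 61*k**2 + 65*k + 94)/(k**2 + 9*k + 20)
(s_(k+1) − s_k) − t_k = (-2)**(k + 1)*(3*k**3 + 14*k**2 + 9*k + 26)/(k**2 + 9*k + 20)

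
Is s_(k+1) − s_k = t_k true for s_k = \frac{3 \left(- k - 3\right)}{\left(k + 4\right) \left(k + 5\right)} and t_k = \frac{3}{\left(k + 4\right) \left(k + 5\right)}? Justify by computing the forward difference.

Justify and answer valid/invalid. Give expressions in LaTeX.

s_(k+1) = 3*(-k - 4)/((k + 5)*(k + 6))
s_(k+1) − s_k = 3*(k + 2)/(k**3 + 15*k**2 + 74*k + 120)
(s_(k+1) − s_k) − t_k = -12/(k**3 + 15*k**2 + 74*k + 120)

Invalid: residual - \frac{12}{k^{3} + 15 k^{2} + 74 k + 120} ≠ 0.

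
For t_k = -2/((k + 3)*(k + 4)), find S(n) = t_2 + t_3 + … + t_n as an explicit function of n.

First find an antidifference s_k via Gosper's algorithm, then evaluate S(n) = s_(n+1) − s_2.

The ratio is (k + 3)/(k + 5).
So A=k + 3 and B=k + 5, with C=1.
Solve (k + 3)·f(k+1) − (k + 4)·f(k) = 1.
deg f ≤ 1 (via 1,1,0).
Match coefficients ⇒ f(k) = k/3.
Certificate R = B(k−1)f/C = k*(k + 4)/3 gives s_k = -2*k/(3*k + 9).
Δs = -2/(k**2 + 7*k + 12), as required.
Evaluate: s_(n+1) = 2*(-n - 1)/(3*(n + 4)); subtract s_(2) = -4/15 ⇒ S(n) = 2*(1 - n)/(5*(n + 4)).

S(n) = 2*(1 - n)/(5*(n + 4))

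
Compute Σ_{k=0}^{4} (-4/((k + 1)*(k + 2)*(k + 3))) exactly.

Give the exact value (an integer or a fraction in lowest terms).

Ratio r(k) = (k + 1)/(k + 4).
Take A(k)=k + 1, B(k)=k + 4, C(k)=1.
f must satisfy (k + 1)·f(k+1) − (k + 3)·f(k) = 1.
deg f ≤ 2 (via 1,1,0).
Coefficient equations give f(k) = k*(k + 3)/4.
Get s_k = R·t_k = k*(-k - 3)/((k + 1)*(k + 2)) with R(k) = B(k−1)f(k)/C(k) = k*(k + 3)**2/4.
s_(k+1) − s_k = -4/(k**3 + 6*k**2 + 11*k + 6) = t_k.
Sum = s_(5) − s_(0); s_(5) = -20/21, s_(0) = 0 ⇒ -20/21.

Σ = -20/21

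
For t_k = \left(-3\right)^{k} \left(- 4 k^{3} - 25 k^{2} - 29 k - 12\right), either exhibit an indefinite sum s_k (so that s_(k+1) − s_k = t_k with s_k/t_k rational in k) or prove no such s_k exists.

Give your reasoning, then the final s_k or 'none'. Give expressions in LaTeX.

Ratio r(k) = 3*(-4*k**3 - 37*k**2 - 91*k - 70)/(4*k**3 + 25*k**2 + 29*k + 12).
Normal form (A,B,C) = (-3, 1, k**3 + 25*k**2/4 + 29*k/4 + 3).
Need (-3)·f(k+1) − (1)·f(k) = k**3 + 25*k**2/4 + 29*k/4 + 3.
deg f ≤ 3 (via 0,0,3).
Match coefficients ⇒ f(k) = -k*(k**2 + 4*k - 1)/4.
Get s_k = R·t_k = (-3)**k*k*(k**2 + 4*k - 1) with R(k) = B(k−1)f(k)/C(k) = -k*(k**2 + 4*k - 1)/(4*k**3 + 25*k**2 + 29*k + 12).
Check: Δs_k = (-3)**k*(-4*k**3 - 25*k**2 - 29*k - 12). ✓

s_k = \left(-3\right)^{k} k \left(k^{2} + 4 k - 1\right)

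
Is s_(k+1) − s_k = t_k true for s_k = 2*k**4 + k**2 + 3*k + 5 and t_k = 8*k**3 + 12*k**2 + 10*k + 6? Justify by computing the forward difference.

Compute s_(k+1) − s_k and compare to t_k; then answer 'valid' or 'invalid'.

Valid: the claim telescopes to t_k.

s_(k+1) = 3*k + 2*(k + 1)**4 + (k + 1)**2 + 8
s_(k+1) − s_k = 8*k**3 + 12*k**2 + 10*k + 6
(s_(k+1) − s_k) − t_k = 0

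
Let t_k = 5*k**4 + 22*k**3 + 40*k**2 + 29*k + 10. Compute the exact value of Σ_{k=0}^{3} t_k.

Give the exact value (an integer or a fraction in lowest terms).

Compute t_(k+1)/t_k: get (5*k**4 + 42*k**3 + 136*k**2 + 195*k + 106)/(5*k**4 + 22*k**3 + 40*k**2 + 29*k + 10).
So A=1 and B=1, with C=k**4 + 22*k**3/5 + 8*k**2 + 29*k/5 + 2.
f must satisfy (1)·f(k+1) − (1)·f(k) = k**4 + 22*k**3/5 + 8*k**2 + 29*k/5 + 2.
d = 5 from the (0,0,4) case.
Match coefficients ⇒ f(k) = k*(k**4 + 3*k**3 + 4*k**2 + 2)/5.
Get s_k = R·t_k = k*(k**4 + 3*k**3 + 4*k**2 + 2) with R(k) = B(k−1)f(k)/C(k) = k*(k**4 + 3*k**3 + 4*k**2 + 2)/(5*k**4 + 22*k**3 + 40*k**2 + 29*k + 10).
s_(k+1) − s_k = 5*k**4 + 22*k**3 + 40*k**2 + 29*k + 10 = t_k.
Evaluate s at k=4 and k=0: 2056 and 0; difference 2056.

Σ = 2056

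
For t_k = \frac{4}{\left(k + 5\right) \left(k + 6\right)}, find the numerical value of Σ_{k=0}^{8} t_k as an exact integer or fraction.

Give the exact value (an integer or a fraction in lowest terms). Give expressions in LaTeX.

Σ = 18/35

t_(k+1)/t_k = (k + 5)/(k + 7).
Normal form (A,B,C) = (k + 5, k + 7, 1).
Need (k + 5)·f(k+1) − (k + 6)·f(k) = 1.
Bound: deg f ≤ 1.
Match coefficients ⇒ f(k) = k/5.
So s_k = (B(k−1)f/C)·t_k = (k*(k + 6)/5)·t_k = 4*k/(5*(k + 5)).
Check: Δs_k = 4/(k**2 + 11*k + 30). ✓
Evaluate s at k=9 and k=0: 18/35 and 0; difference 18/35.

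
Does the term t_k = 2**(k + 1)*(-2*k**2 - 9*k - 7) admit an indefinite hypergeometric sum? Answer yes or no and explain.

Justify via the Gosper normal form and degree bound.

The ratio is 2*(2*k**2 + 13*k + 18)/(2*k**2 + 9*k + 7).
Normal form (A,B,C) = (2, 1, k**2 + 9*k/2 + 7/2).
Need (2)·f(k+1) − (1)·f(k) = k**2 + 9*k/2 + 7/2.
d = 2 from the (0,0,2) case.
A polynomial solution: f(k) = (2*k**2 + k + 1)/2.
Then R = B(k−1)f/C = (2*k**2 + k + 1)/((k + 1)*(2*k + 7)), so s_k = R(k)·t_k = 2**(k + 1)*(-2*k**2 - k - 1).
Verify: 2**(k + 1)*(-2*k**2 - 9*k - 7) matches t_k.

Yes. s_k = 2**(k + 1)*(-2*k**2 - k - 1).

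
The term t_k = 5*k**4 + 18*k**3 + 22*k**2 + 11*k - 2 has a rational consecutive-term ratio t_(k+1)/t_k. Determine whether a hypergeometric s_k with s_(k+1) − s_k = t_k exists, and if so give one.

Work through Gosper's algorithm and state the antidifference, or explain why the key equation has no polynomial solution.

s_k = k*(k**4 + 2*k**3 - k - 4)

Compute t_(k+1)/t_k: get (5*k**4 + 38*k**3 + 106*k**2 + 129*k + 54)/(5*k**4 + 18*k**3 + 22*k**2 + 11*k - 2).
Gosper form: A/B · C(k+1)/C(k) with A=1, B=1, C=k**4 + 18*k**3/5 + 22*k**2/5 + 11*k/5 - 2/5.
f must satisfy (1)·f(k+1) − (1)·f(k) = k**4 + 18*k**3/5 + 22*k**2/5 + 11*k/5 - 2/5.
d = 5 from the (0,0,4) case.
Match coefficients ⇒ f(k) = k*(k**4 + 2*k**3 - k - 4)/5.
R(k) = B(k−1)·f(k)/C(k) = k*(k**4 + 2*k**3 - k - 4)/((k + 2)*(5*k**3 + 8*k**2 + 6*k - 1)); s_k = R·t_k = k*(k**4 + 2*k**3 - k - 4).
Check: Δs_k = 5*k**4 + 18*k**3 + 22*k**2 + 11*k - 2. ✓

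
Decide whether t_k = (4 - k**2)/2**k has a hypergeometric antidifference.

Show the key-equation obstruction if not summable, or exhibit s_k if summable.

Yes. s_k = 2**(1 - k)*(k**2 + 2*k - 1).

t_(k+1)/t_k = ((k + 1)**2 - 4)/(2*(k**2 - 4)).
Normal form (A,B,C) = (1/2, 1, k**2 - 4).
Key eq: (1/2)·f(k+1) = (1)·f(k) + (k**2 - 4).
Bound: deg f ≤ 2.
Solving with deg f ≤ 2: f(k) = -2*(k**2 + 2*k - 1).
R(k) = B(k−1)·f(k)/C(k) = -2*(k**2 + 2*k - 1)/((k - 2)*(k + 2)); s_k = R·t_k = 2**(1 - k)*(k**2 + 2*k - 1).
Check: Δs_k = (4 - k**2)/2**k. ✓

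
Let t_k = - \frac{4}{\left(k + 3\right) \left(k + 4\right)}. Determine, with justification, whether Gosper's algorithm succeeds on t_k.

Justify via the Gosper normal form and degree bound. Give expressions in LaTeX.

r(k) = (k + 3)/(k + 5) after simplifying.
Factor: A=k + 3; B=k + 5; C=1.
Solve (k + 3)·f(k+1) − (k + 4)·f(k) = 1.
From deg A=1, deg B=1, deg C=0: d=1.
Coefficient equations give f(k) = k/3.
Get s_k = R·t_k = -4*k/(3*k + 9) with R(k) = B(k−1)f(k)/C(k) = k*(k + 4)/3.
s_(k+1) − s_k = -4/(k**2 + 7*k + 12) = t_k.

Yes. s_k = - \frac{4 k}{3 k + 9}.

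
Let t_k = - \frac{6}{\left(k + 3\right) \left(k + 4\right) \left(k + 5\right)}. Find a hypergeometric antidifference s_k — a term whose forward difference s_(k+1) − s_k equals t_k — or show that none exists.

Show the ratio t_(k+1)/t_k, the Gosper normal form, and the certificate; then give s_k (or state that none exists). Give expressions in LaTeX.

t_(k+1)/t_k = (k + 3)/(k + 6).
Take A(k)=k + 3, B(k)=k + 6, C(k)=1.
f must satisfy (k + 3)·f(k+1) − (k + 5)·f(k) = 1.
Degrees (1,1,0) ⇒ d ≤ 2.
Solve for f: f(k) = k*(k + 7)/24 (degree 2 ≤ 2).
Certificate R = B(k−1)f/C = k*(k + 5)*(k + 7)/24 gives s_k = k*(-k - 7)/(4*(k + 3)*(k + 4)).
Verify: -6/(k**3 + 12*k**2 + 47*k + 60) matches t_k.

s_k = \frac{k \left(- k - 7\right)}{4 \left(k + 3\right) \left(k + 4\right)}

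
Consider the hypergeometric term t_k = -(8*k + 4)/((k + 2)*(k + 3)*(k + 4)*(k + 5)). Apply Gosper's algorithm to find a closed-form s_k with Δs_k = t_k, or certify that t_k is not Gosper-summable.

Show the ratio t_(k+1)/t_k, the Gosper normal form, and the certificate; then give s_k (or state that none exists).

s_k = -k*(k**2 + 9*k + 2)/(6*(k + 2)*(k + 3)*(k + 4))

Compute t_(k+1)/t_k: get (k + 2)*(2*k + 3)/((k + 6)*(2*k + 1)).
Take A(k)=k + 2, B(k)=k + 6, C(k)=k + 1/2.
Solve (k + 2)·f(k+1) − (k + 5)·f(k) = k + 1/2.
deg f ≤ 3 (via 1,1,1).
Coefficient equations give f(k) = k*(k**2 + 9*k + 2)/48.
So s_k = (B(k−1)f/C)·t_k = (k*(k + 5)*(k**2 + 9*k + 2)/(24*(2*k + 1)))·t_k = -k*(k**2 + 9*k + 2)/(6*(k + 2)*(k + 3)*(k + 4)).
Δs = 4*(-2*k - 1)/(k**4 + 14*k**3 + 71*k**2 + 154*k + 120), as required.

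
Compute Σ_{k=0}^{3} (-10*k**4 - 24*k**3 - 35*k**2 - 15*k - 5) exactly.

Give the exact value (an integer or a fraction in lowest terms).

Σ = -2444

r(k) = (10*k**4 + 64*k**3 + 167*k**2 + 197*k + 89)/(10*k**4 + 24*k**3 + 35*k**2 + 15*k + 5) after simplifying.
A = 1, B = 1, C = k**4 + 12*k**3/5 + 7*k**2/2 + 3*k/2 + 1/2.
Set up (1)·f(k+1) − (1)·f(k) − (k**4 + 12*k**3/5 + 7*k**2/2 + 3*k/2 + 1/2) = 0.
Degrees (0,0,4) ⇒ d ≤ 5.
Solve for f: f(k) = k*(2*k**4 + k**3 + 3*k**2 - 4*k + 3)/10 (degree 5 ≤ 5).
So s_k = (B(k−1)f/C)·t_k = (k*(2*k**4 + k**3 + 3*k**2 - 4*k + 3)/(10*k**4 + 24*k**3 + 35*k**2 + 15*k + 5))·t_k = k*(-2*k**4 - k**3 - 3*k**2 + 4*k - 3).
Verify: -10*k**4 - 24*k**3 - 35*k**2 - 15*k - 5 matches t_k.
Sum = s_(4) − s_(0); s_(4) = -2444, s_(0) = 0 ⇒ -2444.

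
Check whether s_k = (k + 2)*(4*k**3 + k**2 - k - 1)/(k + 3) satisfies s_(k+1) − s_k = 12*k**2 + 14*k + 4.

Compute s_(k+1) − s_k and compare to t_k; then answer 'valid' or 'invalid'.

s_(k+1) = -(k + 3)*(k - 4*(k + 1)**3 - (k + 1)**2 + 2)/(k + 4)
s_(k+1) − s_k = (12*k**4 + 90*k**3 + 197*k**2 + 149*k + 35)/(k**2 + 7*k + 12)
(s_(k+1) − s_k) − t_k = (-8*k**3 - 49*k**2 - 47*k - 13)/(k**2 + 7*k + 12)

Invalid: residual (-8*k**3 - 49*k**2 - 47*k - 13)/(k**2 + 7*k + 12) ≠ 0.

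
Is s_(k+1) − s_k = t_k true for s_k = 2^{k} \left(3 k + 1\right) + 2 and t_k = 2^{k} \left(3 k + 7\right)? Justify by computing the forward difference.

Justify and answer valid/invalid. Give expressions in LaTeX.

valid; difference matches t_k

s_(k+1) = 2*2**k*(3*k + 4) + 2
s_(k+1) − s_k = 2**k*(3*k + 7)
(s_(k+1) − s_k) − t_k = 0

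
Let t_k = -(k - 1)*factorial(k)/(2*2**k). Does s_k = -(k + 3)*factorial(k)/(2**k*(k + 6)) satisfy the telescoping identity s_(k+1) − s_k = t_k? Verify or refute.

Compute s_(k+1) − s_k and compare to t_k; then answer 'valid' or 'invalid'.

Invalid: residual 3*(k**2 + 5*k - 8)*factorial(k)/(2*2**k*(k + 6)*(k + 7)) ≠ 0.

s_(k+1) = -(k + 4)*factorial(k + 1)/(2*2**k*(k + 7))
s_(k+1) − s_k = -(k**3 + 9*k**2 + 14*k - 18)*factorial(k)/(2*2**k*(k + 6)*(k + 7))
(s_(k+1) − s_k) − t_k = 3*(k**2 + 5*k - 8)*factorial(k)/(2*2**k*(k + 6)*(k + 7))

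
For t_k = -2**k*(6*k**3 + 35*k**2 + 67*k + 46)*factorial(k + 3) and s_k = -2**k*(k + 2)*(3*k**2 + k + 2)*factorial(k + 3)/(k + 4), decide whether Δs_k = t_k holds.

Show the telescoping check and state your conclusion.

Invalid: residual 2**(k + 1)*(6*k**4 + 59*k**3 + 204*k**2 + 313*k + 182)*factorial(k + 3)/((k + 4)*(k + 5)) ≠ 0.

s_(k+1) = -2**(k + 1)*(k + 3)*(3*k**2 + 7*k + 6)*factorial(k + 4)/(k + 5)
s_(k+1) − s_k = -2**k*(6*k**5 + 77*k**4 + 384*k**3 + 941*k**2 + 1128*k + 556)*factorial(k + 3)/((k + 4)*(k + 5))
(s_(k+1) − s_k) − t_k = 2**(k + 1)*(6*k**4 + 59*k**3 + 204*k**2 + 313*k + 182)*factorial(k + 3)/((k + 4)*(k + 5))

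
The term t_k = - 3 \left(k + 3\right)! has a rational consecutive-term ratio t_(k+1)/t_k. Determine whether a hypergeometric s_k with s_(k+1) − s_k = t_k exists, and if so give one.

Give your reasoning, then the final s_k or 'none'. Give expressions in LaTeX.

not Gosper-summable; s_k does not exist

t_(k+1)/t_k = k + 4.
Factor: A=k + 4; B=1; C=1.
Key eq: (k + 4)·f(k+1) = (1)·f(k) + (1).
Bound: deg f ≤ -1.
Bound -1 < 0, so the key equation has no polynomial solution.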